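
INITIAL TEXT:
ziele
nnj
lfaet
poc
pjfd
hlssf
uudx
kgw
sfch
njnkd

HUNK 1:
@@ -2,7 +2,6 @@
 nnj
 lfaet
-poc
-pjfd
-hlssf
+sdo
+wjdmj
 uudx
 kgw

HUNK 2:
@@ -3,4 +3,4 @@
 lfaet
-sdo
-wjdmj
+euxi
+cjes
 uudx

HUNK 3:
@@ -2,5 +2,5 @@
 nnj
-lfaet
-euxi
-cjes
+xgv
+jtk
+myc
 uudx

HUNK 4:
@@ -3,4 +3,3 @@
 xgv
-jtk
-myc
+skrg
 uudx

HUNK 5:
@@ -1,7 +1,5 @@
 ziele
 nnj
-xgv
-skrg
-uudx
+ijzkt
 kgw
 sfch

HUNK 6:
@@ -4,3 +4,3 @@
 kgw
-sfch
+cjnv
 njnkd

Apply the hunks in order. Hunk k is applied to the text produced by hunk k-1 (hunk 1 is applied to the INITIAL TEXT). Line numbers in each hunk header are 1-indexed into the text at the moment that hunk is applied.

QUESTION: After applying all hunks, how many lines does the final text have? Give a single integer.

Answer: 6

Derivation:
Hunk 1: at line 2 remove [poc,pjfd,hlssf] add [sdo,wjdmj] -> 9 lines: ziele nnj lfaet sdo wjdmj uudx kgw sfch njnkd
Hunk 2: at line 3 remove [sdo,wjdmj] add [euxi,cjes] -> 9 lines: ziele nnj lfaet euxi cjes uudx kgw sfch njnkd
Hunk 3: at line 2 remove [lfaet,euxi,cjes] add [xgv,jtk,myc] -> 9 lines: ziele nnj xgv jtk myc uudx kgw sfch njnkd
Hunk 4: at line 3 remove [jtk,myc] add [skrg] -> 8 lines: ziele nnj xgv skrg uudx kgw sfch njnkd
Hunk 5: at line 1 remove [xgv,skrg,uudx] add [ijzkt] -> 6 lines: ziele nnj ijzkt kgw sfch njnkd
Hunk 6: at line 4 remove [sfch] add [cjnv] -> 6 lines: ziele nnj ijzkt kgw cjnv njnkd
Final line count: 6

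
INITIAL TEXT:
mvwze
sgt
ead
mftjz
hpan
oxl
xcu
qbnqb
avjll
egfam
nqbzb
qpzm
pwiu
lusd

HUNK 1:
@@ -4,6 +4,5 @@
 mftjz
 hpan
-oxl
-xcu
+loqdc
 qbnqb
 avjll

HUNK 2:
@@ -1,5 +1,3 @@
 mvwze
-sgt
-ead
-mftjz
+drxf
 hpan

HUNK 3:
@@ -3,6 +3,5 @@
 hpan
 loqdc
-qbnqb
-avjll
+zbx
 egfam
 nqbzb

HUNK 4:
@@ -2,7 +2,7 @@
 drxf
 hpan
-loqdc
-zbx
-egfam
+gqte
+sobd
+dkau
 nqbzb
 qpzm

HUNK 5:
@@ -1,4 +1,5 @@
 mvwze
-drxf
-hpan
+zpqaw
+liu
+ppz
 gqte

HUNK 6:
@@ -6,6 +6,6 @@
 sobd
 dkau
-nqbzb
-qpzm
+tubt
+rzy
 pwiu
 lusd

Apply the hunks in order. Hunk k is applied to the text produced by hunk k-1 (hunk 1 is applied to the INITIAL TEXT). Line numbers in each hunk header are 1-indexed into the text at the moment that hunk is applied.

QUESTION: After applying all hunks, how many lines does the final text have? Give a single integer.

Answer: 11

Derivation:
Hunk 1: at line 4 remove [oxl,xcu] add [loqdc] -> 13 lines: mvwze sgt ead mftjz hpan loqdc qbnqb avjll egfam nqbzb qpzm pwiu lusd
Hunk 2: at line 1 remove [sgt,ead,mftjz] add [drxf] -> 11 lines: mvwze drxf hpan loqdc qbnqb avjll egfam nqbzb qpzm pwiu lusd
Hunk 3: at line 3 remove [qbnqb,avjll] add [zbx] -> 10 lines: mvwze drxf hpan loqdc zbx egfam nqbzb qpzm pwiu lusd
Hunk 4: at line 2 remove [loqdc,zbx,egfam] add [gqte,sobd,dkau] -> 10 lines: mvwze drxf hpan gqte sobd dkau nqbzb qpzm pwiu lusd
Hunk 5: at line 1 remove [drxf,hpan] add [zpqaw,liu,ppz] -> 11 lines: mvwze zpqaw liu ppz gqte sobd dkau nqbzb qpzm pwiu lusd
Hunk 6: at line 6 remove [nqbzb,qpzm] add [tubt,rzy] -> 11 lines: mvwze zpqaw liu ppz gqte sobd dkau tubt rzy pwiu lusd
Final line count: 11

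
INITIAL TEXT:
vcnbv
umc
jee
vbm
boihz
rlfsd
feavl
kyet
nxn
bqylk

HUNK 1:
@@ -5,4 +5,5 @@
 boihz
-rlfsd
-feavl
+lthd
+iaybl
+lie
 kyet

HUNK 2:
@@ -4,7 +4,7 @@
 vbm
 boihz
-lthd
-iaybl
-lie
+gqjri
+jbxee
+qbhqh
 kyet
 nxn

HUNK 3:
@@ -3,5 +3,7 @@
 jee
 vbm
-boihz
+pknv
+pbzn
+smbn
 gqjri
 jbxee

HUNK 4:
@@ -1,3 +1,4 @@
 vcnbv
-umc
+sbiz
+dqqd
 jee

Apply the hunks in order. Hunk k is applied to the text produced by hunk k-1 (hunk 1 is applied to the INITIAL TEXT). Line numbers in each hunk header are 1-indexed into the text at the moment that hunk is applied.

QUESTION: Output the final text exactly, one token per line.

Answer: vcnbv
sbiz
dqqd
jee
vbm
pknv
pbzn
smbn
gqjri
jbxee
qbhqh
kyet
nxn
bqylk

Derivation:
Hunk 1: at line 5 remove [rlfsd,feavl] add [lthd,iaybl,lie] -> 11 lines: vcnbv umc jee vbm boihz lthd iaybl lie kyet nxn bqylk
Hunk 2: at line 4 remove [lthd,iaybl,lie] add [gqjri,jbxee,qbhqh] -> 11 lines: vcnbv umc jee vbm boihz gqjri jbxee qbhqh kyet nxn bqylk
Hunk 3: at line 3 remove [boihz] add [pknv,pbzn,smbn] -> 13 lines: vcnbv umc jee vbm pknv pbzn smbn gqjri jbxee qbhqh kyet nxn bqylk
Hunk 4: at line 1 remove [umc] add [sbiz,dqqd] -> 14 lines: vcnbv sbiz dqqd jee vbm pknv pbzn smbn gqjri jbxee qbhqh kyet nxn bqylk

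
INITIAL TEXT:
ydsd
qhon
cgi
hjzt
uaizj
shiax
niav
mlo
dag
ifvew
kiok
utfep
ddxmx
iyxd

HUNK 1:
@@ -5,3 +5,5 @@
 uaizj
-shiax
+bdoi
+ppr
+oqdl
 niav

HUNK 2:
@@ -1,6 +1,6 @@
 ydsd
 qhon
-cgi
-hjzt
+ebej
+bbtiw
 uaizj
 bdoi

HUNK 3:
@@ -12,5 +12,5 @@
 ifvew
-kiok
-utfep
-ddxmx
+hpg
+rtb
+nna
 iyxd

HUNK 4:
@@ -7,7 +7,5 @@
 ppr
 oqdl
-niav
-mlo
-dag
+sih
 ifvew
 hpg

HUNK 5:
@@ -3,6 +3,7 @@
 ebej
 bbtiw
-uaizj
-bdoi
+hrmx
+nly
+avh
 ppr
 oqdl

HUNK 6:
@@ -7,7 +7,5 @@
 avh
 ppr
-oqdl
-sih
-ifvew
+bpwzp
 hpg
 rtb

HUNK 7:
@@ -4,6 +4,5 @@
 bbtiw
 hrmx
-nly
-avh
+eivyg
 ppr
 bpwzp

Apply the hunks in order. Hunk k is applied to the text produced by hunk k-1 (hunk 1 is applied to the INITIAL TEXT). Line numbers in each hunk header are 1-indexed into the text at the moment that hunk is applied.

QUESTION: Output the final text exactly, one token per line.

Hunk 1: at line 5 remove [shiax] add [bdoi,ppr,oqdl] -> 16 lines: ydsd qhon cgi hjzt uaizj bdoi ppr oqdl niav mlo dag ifvew kiok utfep ddxmx iyxd
Hunk 2: at line 1 remove [cgi,hjzt] add [ebej,bbtiw] -> 16 lines: ydsd qhon ebej bbtiw uaizj bdoi ppr oqdl niav mlo dag ifvew kiok utfep ddxmx iyxd
Hunk 3: at line 12 remove [kiok,utfep,ddxmx] add [hpg,rtb,nna] -> 16 lines: ydsd qhon ebej bbtiw uaizj bdoi ppr oqdl niav mlo dag ifvew hpg rtb nna iyxd
Hunk 4: at line 7 remove [niav,mlo,dag] add [sih] -> 14 lines: ydsd qhon ebej bbtiw uaizj bdoi ppr oqdl sih ifvew hpg rtb nna iyxd
Hunk 5: at line 3 remove [uaizj,bdoi] add [hrmx,nly,avh] -> 15 lines: ydsd qhon ebej bbtiw hrmx nly avh ppr oqdl sih ifvew hpg rtb nna iyxd
Hunk 6: at line 7 remove [oqdl,sih,ifvew] add [bpwzp] -> 13 lines: ydsd qhon ebej bbtiw hrmx nly avh ppr bpwzp hpg rtb nna iyxd
Hunk 7: at line 4 remove [nly,avh] add [eivyg] -> 12 lines: ydsd qhon ebej bbtiw hrmx eivyg ppr bpwzp hpg rtb nna iyxd

Answer: ydsd
qhon
ebej
bbtiw
hrmx
eivyg
ppr
bpwzp
hpg
rtb
nna
iyxd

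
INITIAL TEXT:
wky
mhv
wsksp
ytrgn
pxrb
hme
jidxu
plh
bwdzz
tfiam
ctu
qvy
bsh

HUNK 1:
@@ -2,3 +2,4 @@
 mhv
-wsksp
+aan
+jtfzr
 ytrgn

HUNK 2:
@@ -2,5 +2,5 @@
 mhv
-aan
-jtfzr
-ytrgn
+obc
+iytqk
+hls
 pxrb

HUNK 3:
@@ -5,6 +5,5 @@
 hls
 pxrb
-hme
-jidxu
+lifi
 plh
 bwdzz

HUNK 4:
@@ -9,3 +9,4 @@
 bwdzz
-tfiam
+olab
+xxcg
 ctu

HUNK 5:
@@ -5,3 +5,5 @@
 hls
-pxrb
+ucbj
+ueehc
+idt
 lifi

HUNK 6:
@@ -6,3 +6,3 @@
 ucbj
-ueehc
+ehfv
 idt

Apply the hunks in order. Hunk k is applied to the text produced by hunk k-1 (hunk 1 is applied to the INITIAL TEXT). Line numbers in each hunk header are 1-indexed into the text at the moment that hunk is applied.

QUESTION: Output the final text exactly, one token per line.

Answer: wky
mhv
obc
iytqk
hls
ucbj
ehfv
idt
lifi
plh
bwdzz
olab
xxcg
ctu
qvy
bsh

Derivation:
Hunk 1: at line 2 remove [wsksp] add [aan,jtfzr] -> 14 lines: wky mhv aan jtfzr ytrgn pxrb hme jidxu plh bwdzz tfiam ctu qvy bsh
Hunk 2: at line 2 remove [aan,jtfzr,ytrgn] add [obc,iytqk,hls] -> 14 lines: wky mhv obc iytqk hls pxrb hme jidxu plh bwdzz tfiam ctu qvy bsh
Hunk 3: at line 5 remove [hme,jidxu] add [lifi] -> 13 lines: wky mhv obc iytqk hls pxrb lifi plh bwdzz tfiam ctu qvy bsh
Hunk 4: at line 9 remove [tfiam] add [olab,xxcg] -> 14 lines: wky mhv obc iytqk hls pxrb lifi plh bwdzz olab xxcg ctu qvy bsh
Hunk 5: at line 5 remove [pxrb] add [ucbj,ueehc,idt] -> 16 lines: wky mhv obc iytqk hls ucbj ueehc idt lifi plh bwdzz olab xxcg ctu qvy bsh
Hunk 6: at line 6 remove [ueehc] add [ehfv] -> 16 lines: wky mhv obc iytqk hls ucbj ehfv idt lifi plh bwdzz olab xxcg ctu qvy bsh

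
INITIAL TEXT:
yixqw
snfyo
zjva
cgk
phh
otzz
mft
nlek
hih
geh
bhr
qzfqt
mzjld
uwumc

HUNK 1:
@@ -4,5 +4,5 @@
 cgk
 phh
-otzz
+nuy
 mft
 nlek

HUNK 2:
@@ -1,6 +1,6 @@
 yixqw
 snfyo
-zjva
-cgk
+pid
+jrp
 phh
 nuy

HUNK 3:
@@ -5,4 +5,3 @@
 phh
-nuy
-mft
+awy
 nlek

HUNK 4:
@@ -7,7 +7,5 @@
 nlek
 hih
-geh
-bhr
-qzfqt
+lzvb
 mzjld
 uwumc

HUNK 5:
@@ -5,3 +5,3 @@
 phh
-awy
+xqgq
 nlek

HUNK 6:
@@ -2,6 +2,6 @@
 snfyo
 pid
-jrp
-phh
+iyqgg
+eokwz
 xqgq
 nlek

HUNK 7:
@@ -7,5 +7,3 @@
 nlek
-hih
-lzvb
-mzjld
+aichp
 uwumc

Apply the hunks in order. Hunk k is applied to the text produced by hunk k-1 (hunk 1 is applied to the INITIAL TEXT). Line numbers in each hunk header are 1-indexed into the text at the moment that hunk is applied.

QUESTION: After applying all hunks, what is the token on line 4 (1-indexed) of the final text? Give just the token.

Answer: iyqgg

Derivation:
Hunk 1: at line 4 remove [otzz] add [nuy] -> 14 lines: yixqw snfyo zjva cgk phh nuy mft nlek hih geh bhr qzfqt mzjld uwumc
Hunk 2: at line 1 remove [zjva,cgk] add [pid,jrp] -> 14 lines: yixqw snfyo pid jrp phh nuy mft nlek hih geh bhr qzfqt mzjld uwumc
Hunk 3: at line 5 remove [nuy,mft] add [awy] -> 13 lines: yixqw snfyo pid jrp phh awy nlek hih geh bhr qzfqt mzjld uwumc
Hunk 4: at line 7 remove [geh,bhr,qzfqt] add [lzvb] -> 11 lines: yixqw snfyo pid jrp phh awy nlek hih lzvb mzjld uwumc
Hunk 5: at line 5 remove [awy] add [xqgq] -> 11 lines: yixqw snfyo pid jrp phh xqgq nlek hih lzvb mzjld uwumc
Hunk 6: at line 2 remove [jrp,phh] add [iyqgg,eokwz] -> 11 lines: yixqw snfyo pid iyqgg eokwz xqgq nlek hih lzvb mzjld uwumc
Hunk 7: at line 7 remove [hih,lzvb,mzjld] add [aichp] -> 9 lines: yixqw snfyo pid iyqgg eokwz xqgq nlek aichp uwumc
Final line 4: iyqgg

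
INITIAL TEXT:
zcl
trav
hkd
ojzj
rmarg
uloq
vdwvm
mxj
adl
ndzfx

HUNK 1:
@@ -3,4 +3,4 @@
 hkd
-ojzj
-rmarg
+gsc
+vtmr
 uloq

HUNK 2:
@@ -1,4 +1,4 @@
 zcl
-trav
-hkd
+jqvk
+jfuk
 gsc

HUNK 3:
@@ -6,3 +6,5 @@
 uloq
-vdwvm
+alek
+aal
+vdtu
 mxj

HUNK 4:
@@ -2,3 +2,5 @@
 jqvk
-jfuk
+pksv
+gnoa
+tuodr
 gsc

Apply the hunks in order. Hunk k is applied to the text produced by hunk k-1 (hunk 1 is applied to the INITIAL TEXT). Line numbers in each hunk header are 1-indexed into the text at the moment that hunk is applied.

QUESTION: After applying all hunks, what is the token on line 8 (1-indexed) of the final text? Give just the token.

Hunk 1: at line 3 remove [ojzj,rmarg] add [gsc,vtmr] -> 10 lines: zcl trav hkd gsc vtmr uloq vdwvm mxj adl ndzfx
Hunk 2: at line 1 remove [trav,hkd] add [jqvk,jfuk] -> 10 lines: zcl jqvk jfuk gsc vtmr uloq vdwvm mxj adl ndzfx
Hunk 3: at line 6 remove [vdwvm] add [alek,aal,vdtu] -> 12 lines: zcl jqvk jfuk gsc vtmr uloq alek aal vdtu mxj adl ndzfx
Hunk 4: at line 2 remove [jfuk] add [pksv,gnoa,tuodr] -> 14 lines: zcl jqvk pksv gnoa tuodr gsc vtmr uloq alek aal vdtu mxj adl ndzfx
Final line 8: uloq

Answer: uloq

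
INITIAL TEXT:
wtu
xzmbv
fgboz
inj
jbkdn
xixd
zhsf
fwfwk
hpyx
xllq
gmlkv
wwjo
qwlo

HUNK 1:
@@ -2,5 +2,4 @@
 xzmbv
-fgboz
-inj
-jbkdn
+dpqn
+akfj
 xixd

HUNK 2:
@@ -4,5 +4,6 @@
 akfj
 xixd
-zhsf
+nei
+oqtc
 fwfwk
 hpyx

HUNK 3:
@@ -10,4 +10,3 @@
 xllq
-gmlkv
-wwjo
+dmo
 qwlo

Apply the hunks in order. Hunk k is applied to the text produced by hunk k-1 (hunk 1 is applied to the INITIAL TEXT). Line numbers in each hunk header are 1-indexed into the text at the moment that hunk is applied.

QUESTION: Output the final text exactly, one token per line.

Hunk 1: at line 2 remove [fgboz,inj,jbkdn] add [dpqn,akfj] -> 12 lines: wtu xzmbv dpqn akfj xixd zhsf fwfwk hpyx xllq gmlkv wwjo qwlo
Hunk 2: at line 4 remove [zhsf] add [nei,oqtc] -> 13 lines: wtu xzmbv dpqn akfj xixd nei oqtc fwfwk hpyx xllq gmlkv wwjo qwlo
Hunk 3: at line 10 remove [gmlkv,wwjo] add [dmo] -> 12 lines: wtu xzmbv dpqn akfj xixd nei oqtc fwfwk hpyx xllq dmo qwlo

Answer: wtu
xzmbv
dpqn
akfj
xixd
nei
oqtc
fwfwk
hpyx
xllq
dmo
qwlo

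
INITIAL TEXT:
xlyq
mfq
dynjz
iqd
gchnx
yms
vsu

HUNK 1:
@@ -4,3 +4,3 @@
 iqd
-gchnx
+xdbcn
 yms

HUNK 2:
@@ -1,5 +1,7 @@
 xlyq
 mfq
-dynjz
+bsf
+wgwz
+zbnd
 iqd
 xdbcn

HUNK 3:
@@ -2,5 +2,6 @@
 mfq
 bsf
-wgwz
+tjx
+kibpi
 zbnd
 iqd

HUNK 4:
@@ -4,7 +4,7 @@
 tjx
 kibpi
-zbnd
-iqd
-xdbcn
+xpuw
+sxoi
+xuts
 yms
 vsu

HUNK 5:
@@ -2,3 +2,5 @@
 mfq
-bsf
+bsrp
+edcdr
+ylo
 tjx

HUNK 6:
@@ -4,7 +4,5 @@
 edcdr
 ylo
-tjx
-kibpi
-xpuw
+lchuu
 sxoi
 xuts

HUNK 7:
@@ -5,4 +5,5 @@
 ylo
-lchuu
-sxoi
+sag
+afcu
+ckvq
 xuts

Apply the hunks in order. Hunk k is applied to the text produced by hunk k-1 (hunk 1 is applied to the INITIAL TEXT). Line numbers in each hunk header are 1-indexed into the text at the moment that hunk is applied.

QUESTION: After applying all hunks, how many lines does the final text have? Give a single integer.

Answer: 11

Derivation:
Hunk 1: at line 4 remove [gchnx] add [xdbcn] -> 7 lines: xlyq mfq dynjz iqd xdbcn yms vsu
Hunk 2: at line 1 remove [dynjz] add [bsf,wgwz,zbnd] -> 9 lines: xlyq mfq bsf wgwz zbnd iqd xdbcn yms vsu
Hunk 3: at line 2 remove [wgwz] add [tjx,kibpi] -> 10 lines: xlyq mfq bsf tjx kibpi zbnd iqd xdbcn yms vsu
Hunk 4: at line 4 remove [zbnd,iqd,xdbcn] add [xpuw,sxoi,xuts] -> 10 lines: xlyq mfq bsf tjx kibpi xpuw sxoi xuts yms vsu
Hunk 5: at line 2 remove [bsf] add [bsrp,edcdr,ylo] -> 12 lines: xlyq mfq bsrp edcdr ylo tjx kibpi xpuw sxoi xuts yms vsu
Hunk 6: at line 4 remove [tjx,kibpi,xpuw] add [lchuu] -> 10 lines: xlyq mfq bsrp edcdr ylo lchuu sxoi xuts yms vsu
Hunk 7: at line 5 remove [lchuu,sxoi] add [sag,afcu,ckvq] -> 11 lines: xlyq mfq bsrp edcdr ylo sag afcu ckvq xuts yms vsu
Final line count: 11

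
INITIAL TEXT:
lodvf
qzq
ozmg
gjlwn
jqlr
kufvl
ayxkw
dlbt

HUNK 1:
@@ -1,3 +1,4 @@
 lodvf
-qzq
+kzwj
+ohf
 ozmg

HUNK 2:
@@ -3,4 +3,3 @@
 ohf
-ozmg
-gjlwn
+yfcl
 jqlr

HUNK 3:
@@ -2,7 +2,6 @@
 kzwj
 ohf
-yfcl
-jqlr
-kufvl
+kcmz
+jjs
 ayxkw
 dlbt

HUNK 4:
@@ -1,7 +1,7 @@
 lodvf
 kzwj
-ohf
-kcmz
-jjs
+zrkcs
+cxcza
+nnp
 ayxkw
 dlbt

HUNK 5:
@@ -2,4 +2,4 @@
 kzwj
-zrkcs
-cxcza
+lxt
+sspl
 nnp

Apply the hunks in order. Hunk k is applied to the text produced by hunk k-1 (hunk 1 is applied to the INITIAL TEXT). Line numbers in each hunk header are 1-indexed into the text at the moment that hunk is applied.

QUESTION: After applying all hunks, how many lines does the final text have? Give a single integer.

Hunk 1: at line 1 remove [qzq] add [kzwj,ohf] -> 9 lines: lodvf kzwj ohf ozmg gjlwn jqlr kufvl ayxkw dlbt
Hunk 2: at line 3 remove [ozmg,gjlwn] add [yfcl] -> 8 lines: lodvf kzwj ohf yfcl jqlr kufvl ayxkw dlbt
Hunk 3: at line 2 remove [yfcl,jqlr,kufvl] add [kcmz,jjs] -> 7 lines: lodvf kzwj ohf kcmz jjs ayxkw dlbt
Hunk 4: at line 1 remove [ohf,kcmz,jjs] add [zrkcs,cxcza,nnp] -> 7 lines: lodvf kzwj zrkcs cxcza nnp ayxkw dlbt
Hunk 5: at line 2 remove [zrkcs,cxcza] add [lxt,sspl] -> 7 lines: lodvf kzwj lxt sspl nnp ayxkw dlbt
Final line count: 7

Answer: 7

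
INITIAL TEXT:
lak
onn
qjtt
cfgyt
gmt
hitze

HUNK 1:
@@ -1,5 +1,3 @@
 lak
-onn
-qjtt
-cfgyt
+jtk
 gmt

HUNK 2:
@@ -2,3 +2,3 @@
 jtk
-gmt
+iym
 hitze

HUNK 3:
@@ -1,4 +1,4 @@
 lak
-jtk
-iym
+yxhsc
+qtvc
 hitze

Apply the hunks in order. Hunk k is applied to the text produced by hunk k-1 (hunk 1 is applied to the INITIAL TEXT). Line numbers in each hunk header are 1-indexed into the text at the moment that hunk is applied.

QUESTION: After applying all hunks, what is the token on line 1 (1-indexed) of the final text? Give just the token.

Answer: lak

Derivation:
Hunk 1: at line 1 remove [onn,qjtt,cfgyt] add [jtk] -> 4 lines: lak jtk gmt hitze
Hunk 2: at line 2 remove [gmt] add [iym] -> 4 lines: lak jtk iym hitze
Hunk 3: at line 1 remove [jtk,iym] add [yxhsc,qtvc] -> 4 lines: lak yxhsc qtvc hitze
Final line 1: lak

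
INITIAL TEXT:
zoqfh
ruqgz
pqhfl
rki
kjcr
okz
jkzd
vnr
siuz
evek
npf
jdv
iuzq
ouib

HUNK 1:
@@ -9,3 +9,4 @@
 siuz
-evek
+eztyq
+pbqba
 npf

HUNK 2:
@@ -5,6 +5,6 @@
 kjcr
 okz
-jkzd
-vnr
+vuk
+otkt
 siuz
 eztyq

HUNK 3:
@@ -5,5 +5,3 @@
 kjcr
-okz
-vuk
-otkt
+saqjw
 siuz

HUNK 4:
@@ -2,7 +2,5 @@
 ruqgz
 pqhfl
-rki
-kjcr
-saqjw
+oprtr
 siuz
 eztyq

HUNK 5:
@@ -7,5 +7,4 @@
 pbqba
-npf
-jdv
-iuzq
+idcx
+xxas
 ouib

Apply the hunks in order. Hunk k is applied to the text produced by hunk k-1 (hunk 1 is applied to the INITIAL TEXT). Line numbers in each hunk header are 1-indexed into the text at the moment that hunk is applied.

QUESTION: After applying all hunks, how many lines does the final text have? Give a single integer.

Answer: 10

Derivation:
Hunk 1: at line 9 remove [evek] add [eztyq,pbqba] -> 15 lines: zoqfh ruqgz pqhfl rki kjcr okz jkzd vnr siuz eztyq pbqba npf jdv iuzq ouib
Hunk 2: at line 5 remove [jkzd,vnr] add [vuk,otkt] -> 15 lines: zoqfh ruqgz pqhfl rki kjcr okz vuk otkt siuz eztyq pbqba npf jdv iuzq ouib
Hunk 3: at line 5 remove [okz,vuk,otkt] add [saqjw] -> 13 lines: zoqfh ruqgz pqhfl rki kjcr saqjw siuz eztyq pbqba npf jdv iuzq ouib
Hunk 4: at line 2 remove [rki,kjcr,saqjw] add [oprtr] -> 11 lines: zoqfh ruqgz pqhfl oprtr siuz eztyq pbqba npf jdv iuzq ouib
Hunk 5: at line 7 remove [npf,jdv,iuzq] add [idcx,xxas] -> 10 lines: zoqfh ruqgz pqhfl oprtr siuz eztyq pbqba idcx xxas ouib
Final line count: 10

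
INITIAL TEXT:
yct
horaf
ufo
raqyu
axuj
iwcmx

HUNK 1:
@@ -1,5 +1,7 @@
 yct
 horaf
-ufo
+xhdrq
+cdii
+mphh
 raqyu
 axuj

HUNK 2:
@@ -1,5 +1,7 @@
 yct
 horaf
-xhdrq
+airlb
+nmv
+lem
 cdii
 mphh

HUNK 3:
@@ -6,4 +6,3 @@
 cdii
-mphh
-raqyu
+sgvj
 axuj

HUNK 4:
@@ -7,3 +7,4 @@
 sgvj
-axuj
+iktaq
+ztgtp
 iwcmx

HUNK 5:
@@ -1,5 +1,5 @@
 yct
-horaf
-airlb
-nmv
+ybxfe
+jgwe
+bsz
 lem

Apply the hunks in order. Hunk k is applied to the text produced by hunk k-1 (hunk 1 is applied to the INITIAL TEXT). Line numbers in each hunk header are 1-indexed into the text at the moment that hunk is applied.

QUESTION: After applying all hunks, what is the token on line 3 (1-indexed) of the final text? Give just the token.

Hunk 1: at line 1 remove [ufo] add [xhdrq,cdii,mphh] -> 8 lines: yct horaf xhdrq cdii mphh raqyu axuj iwcmx
Hunk 2: at line 1 remove [xhdrq] add [airlb,nmv,lem] -> 10 lines: yct horaf airlb nmv lem cdii mphh raqyu axuj iwcmx
Hunk 3: at line 6 remove [mphh,raqyu] add [sgvj] -> 9 lines: yct horaf airlb nmv lem cdii sgvj axuj iwcmx
Hunk 4: at line 7 remove [axuj] add [iktaq,ztgtp] -> 10 lines: yct horaf airlb nmv lem cdii sgvj iktaq ztgtp iwcmx
Hunk 5: at line 1 remove [horaf,airlb,nmv] add [ybxfe,jgwe,bsz] -> 10 lines: yct ybxfe jgwe bsz lem cdii sgvj iktaq ztgtp iwcmx
Final line 3: jgwe

Answer: jgwe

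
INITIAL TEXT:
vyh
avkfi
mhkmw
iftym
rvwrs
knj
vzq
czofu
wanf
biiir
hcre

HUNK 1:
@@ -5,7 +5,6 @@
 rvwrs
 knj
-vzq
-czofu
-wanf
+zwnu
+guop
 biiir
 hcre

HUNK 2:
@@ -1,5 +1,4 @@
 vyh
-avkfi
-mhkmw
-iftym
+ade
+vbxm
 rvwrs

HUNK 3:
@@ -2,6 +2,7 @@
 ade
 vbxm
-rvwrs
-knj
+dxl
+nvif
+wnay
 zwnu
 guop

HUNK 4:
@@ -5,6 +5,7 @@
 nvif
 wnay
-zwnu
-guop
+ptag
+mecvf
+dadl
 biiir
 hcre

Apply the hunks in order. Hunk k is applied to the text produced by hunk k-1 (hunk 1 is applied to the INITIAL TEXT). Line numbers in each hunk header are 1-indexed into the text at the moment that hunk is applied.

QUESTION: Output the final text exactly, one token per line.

Hunk 1: at line 5 remove [vzq,czofu,wanf] add [zwnu,guop] -> 10 lines: vyh avkfi mhkmw iftym rvwrs knj zwnu guop biiir hcre
Hunk 2: at line 1 remove [avkfi,mhkmw,iftym] add [ade,vbxm] -> 9 lines: vyh ade vbxm rvwrs knj zwnu guop biiir hcre
Hunk 3: at line 2 remove [rvwrs,knj] add [dxl,nvif,wnay] -> 10 lines: vyh ade vbxm dxl nvif wnay zwnu guop biiir hcre
Hunk 4: at line 5 remove [zwnu,guop] add [ptag,mecvf,dadl] -> 11 lines: vyh ade vbxm dxl nvif wnay ptag mecvf dadl biiir hcre

Answer: vyh
ade
vbxm
dxl
nvif
wnay
ptag
mecvf
dadl
biiir
hcre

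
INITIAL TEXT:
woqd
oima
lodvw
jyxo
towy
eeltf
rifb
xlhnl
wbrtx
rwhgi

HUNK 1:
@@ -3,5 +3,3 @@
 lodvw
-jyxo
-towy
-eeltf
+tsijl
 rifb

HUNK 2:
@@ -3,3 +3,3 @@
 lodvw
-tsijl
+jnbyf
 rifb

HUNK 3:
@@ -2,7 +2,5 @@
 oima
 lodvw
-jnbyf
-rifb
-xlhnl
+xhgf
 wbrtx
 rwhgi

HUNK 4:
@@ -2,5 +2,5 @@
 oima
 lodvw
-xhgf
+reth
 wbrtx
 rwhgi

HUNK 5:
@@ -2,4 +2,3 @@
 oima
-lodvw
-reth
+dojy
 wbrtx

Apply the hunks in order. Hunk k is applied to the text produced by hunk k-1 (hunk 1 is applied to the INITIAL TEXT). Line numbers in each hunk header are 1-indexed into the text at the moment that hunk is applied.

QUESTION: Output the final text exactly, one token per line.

Hunk 1: at line 3 remove [jyxo,towy,eeltf] add [tsijl] -> 8 lines: woqd oima lodvw tsijl rifb xlhnl wbrtx rwhgi
Hunk 2: at line 3 remove [tsijl] add [jnbyf] -> 8 lines: woqd oima lodvw jnbyf rifb xlhnl wbrtx rwhgi
Hunk 3: at line 2 remove [jnbyf,rifb,xlhnl] add [xhgf] -> 6 lines: woqd oima lodvw xhgf wbrtx rwhgi
Hunk 4: at line 2 remove [xhgf] add [reth] -> 6 lines: woqd oima lodvw reth wbrtx rwhgi
Hunk 5: at line 2 remove [lodvw,reth] add [dojy] -> 5 lines: woqd oima dojy wbrtx rwhgi

Answer: woqd
oima
dojy
wbrtx
rwhgi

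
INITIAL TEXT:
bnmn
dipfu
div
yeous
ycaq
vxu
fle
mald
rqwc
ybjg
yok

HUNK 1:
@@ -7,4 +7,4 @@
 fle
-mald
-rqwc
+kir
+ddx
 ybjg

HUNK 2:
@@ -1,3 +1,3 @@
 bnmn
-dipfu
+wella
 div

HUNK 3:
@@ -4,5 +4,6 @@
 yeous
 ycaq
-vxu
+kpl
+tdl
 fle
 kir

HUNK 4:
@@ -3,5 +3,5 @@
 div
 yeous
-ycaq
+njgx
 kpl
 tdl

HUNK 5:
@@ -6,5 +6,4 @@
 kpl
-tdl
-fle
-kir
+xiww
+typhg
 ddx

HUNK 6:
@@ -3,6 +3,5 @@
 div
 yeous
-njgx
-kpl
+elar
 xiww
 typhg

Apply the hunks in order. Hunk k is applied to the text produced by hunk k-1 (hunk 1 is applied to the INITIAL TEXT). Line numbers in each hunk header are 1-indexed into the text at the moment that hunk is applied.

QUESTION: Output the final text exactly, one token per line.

Answer: bnmn
wella
div
yeous
elar
xiww
typhg
ddx
ybjg
yok

Derivation:
Hunk 1: at line 7 remove [mald,rqwc] add [kir,ddx] -> 11 lines: bnmn dipfu div yeous ycaq vxu fle kir ddx ybjg yok
Hunk 2: at line 1 remove [dipfu] add [wella] -> 11 lines: bnmn wella div yeous ycaq vxu fle kir ddx ybjg yok
Hunk 3: at line 4 remove [vxu] add [kpl,tdl] -> 12 lines: bnmn wella div yeous ycaq kpl tdl fle kir ddx ybjg yok
Hunk 4: at line 3 remove [ycaq] add [njgx] -> 12 lines: bnmn wella div yeous njgx kpl tdl fle kir ddx ybjg yok
Hunk 5: at line 6 remove [tdl,fle,kir] add [xiww,typhg] -> 11 lines: bnmn wella div yeous njgx kpl xiww typhg ddx ybjg yok
Hunk 6: at line 3 remove [njgx,kpl] add [elar] -> 10 lines: bnmn wella div yeous elar xiww typhg ddx ybjg yok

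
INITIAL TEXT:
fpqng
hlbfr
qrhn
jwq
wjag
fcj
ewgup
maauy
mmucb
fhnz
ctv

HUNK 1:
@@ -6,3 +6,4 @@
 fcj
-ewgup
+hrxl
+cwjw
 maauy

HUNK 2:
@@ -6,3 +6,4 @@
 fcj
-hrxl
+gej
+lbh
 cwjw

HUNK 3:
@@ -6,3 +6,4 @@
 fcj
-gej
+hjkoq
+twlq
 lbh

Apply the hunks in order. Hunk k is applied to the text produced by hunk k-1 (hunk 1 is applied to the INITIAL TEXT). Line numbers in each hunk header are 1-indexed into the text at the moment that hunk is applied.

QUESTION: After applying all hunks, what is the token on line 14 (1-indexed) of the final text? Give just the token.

Hunk 1: at line 6 remove [ewgup] add [hrxl,cwjw] -> 12 lines: fpqng hlbfr qrhn jwq wjag fcj hrxl cwjw maauy mmucb fhnz ctv
Hunk 2: at line 6 remove [hrxl] add [gej,lbh] -> 13 lines: fpqng hlbfr qrhn jwq wjag fcj gej lbh cwjw maauy mmucb fhnz ctv
Hunk 3: at line 6 remove [gej] add [hjkoq,twlq] -> 14 lines: fpqng hlbfr qrhn jwq wjag fcj hjkoq twlq lbh cwjw maauy mmucb fhnz ctv
Final line 14: ctv

Answer: ctv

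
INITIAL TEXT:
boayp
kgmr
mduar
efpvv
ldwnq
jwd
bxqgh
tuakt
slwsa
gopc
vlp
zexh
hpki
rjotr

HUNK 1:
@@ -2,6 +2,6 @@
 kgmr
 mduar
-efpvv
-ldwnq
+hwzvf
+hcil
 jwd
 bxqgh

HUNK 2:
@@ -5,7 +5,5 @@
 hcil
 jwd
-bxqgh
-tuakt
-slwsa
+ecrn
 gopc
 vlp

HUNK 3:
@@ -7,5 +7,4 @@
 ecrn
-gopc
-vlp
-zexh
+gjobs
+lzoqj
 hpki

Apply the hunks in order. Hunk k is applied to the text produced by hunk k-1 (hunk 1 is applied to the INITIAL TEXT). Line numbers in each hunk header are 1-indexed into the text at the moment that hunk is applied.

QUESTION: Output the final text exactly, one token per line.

Answer: boayp
kgmr
mduar
hwzvf
hcil
jwd
ecrn
gjobs
lzoqj
hpki
rjotr

Derivation:
Hunk 1: at line 2 remove [efpvv,ldwnq] add [hwzvf,hcil] -> 14 lines: boayp kgmr mduar hwzvf hcil jwd bxqgh tuakt slwsa gopc vlp zexh hpki rjotr
Hunk 2: at line 5 remove [bxqgh,tuakt,slwsa] add [ecrn] -> 12 lines: boayp kgmr mduar hwzvf hcil jwd ecrn gopc vlp zexh hpki rjotr
Hunk 3: at line 7 remove [gopc,vlp,zexh] add [gjobs,lzoqj] -> 11 lines: boayp kgmr mduar hwzvf hcil jwd ecrn gjobs lzoqj hpki rjotr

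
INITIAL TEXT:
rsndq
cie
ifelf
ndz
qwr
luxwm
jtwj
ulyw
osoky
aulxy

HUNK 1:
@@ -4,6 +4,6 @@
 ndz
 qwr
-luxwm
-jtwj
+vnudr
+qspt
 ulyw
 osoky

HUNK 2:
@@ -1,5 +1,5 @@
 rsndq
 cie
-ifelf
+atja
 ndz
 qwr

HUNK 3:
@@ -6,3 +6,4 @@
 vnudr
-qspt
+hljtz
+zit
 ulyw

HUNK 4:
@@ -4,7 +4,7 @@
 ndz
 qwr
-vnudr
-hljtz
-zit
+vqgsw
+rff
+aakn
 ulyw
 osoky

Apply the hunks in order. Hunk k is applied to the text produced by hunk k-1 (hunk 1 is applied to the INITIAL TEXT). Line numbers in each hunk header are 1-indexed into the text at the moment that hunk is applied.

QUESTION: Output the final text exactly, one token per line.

Answer: rsndq
cie
atja
ndz
qwr
vqgsw
rff
aakn
ulyw
osoky
aulxy

Derivation:
Hunk 1: at line 4 remove [luxwm,jtwj] add [vnudr,qspt] -> 10 lines: rsndq cie ifelf ndz qwr vnudr qspt ulyw osoky aulxy
Hunk 2: at line 1 remove [ifelf] add [atja] -> 10 lines: rsndq cie atja ndz qwr vnudr qspt ulyw osoky aulxy
Hunk 3: at line 6 remove [qspt] add [hljtz,zit] -> 11 lines: rsndq cie atja ndz qwr vnudr hljtz zit ulyw osoky aulxy
Hunk 4: at line 4 remove [vnudr,hljtz,zit] add [vqgsw,rff,aakn] -> 11 lines: rsndq cie atja ndz qwr vqgsw rff aakn ulyw osoky aulxy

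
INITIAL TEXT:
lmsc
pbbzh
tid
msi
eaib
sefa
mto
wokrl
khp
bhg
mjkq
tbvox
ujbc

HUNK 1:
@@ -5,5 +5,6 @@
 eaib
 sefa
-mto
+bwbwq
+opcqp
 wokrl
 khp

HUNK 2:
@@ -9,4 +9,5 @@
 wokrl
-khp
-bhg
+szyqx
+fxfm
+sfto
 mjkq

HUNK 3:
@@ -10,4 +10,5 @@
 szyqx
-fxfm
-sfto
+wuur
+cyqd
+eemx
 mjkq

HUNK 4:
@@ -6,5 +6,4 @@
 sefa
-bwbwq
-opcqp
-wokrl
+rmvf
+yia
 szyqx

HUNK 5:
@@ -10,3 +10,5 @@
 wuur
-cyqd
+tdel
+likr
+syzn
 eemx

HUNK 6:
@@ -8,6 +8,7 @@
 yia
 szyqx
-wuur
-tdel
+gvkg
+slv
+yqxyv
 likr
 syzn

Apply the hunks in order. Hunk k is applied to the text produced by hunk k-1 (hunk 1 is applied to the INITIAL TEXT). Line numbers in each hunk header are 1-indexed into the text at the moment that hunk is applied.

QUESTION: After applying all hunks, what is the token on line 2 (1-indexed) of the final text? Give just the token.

Hunk 1: at line 5 remove [mto] add [bwbwq,opcqp] -> 14 lines: lmsc pbbzh tid msi eaib sefa bwbwq opcqp wokrl khp bhg mjkq tbvox ujbc
Hunk 2: at line 9 remove [khp,bhg] add [szyqx,fxfm,sfto] -> 15 lines: lmsc pbbzh tid msi eaib sefa bwbwq opcqp wokrl szyqx fxfm sfto mjkq tbvox ujbc
Hunk 3: at line 10 remove [fxfm,sfto] add [wuur,cyqd,eemx] -> 16 lines: lmsc pbbzh tid msi eaib sefa bwbwq opcqp wokrl szyqx wuur cyqd eemx mjkq tbvox ujbc
Hunk 4: at line 6 remove [bwbwq,opcqp,wokrl] add [rmvf,yia] -> 15 lines: lmsc pbbzh tid msi eaib sefa rmvf yia szyqx wuur cyqd eemx mjkq tbvox ujbc
Hunk 5: at line 10 remove [cyqd] add [tdel,likr,syzn] -> 17 lines: lmsc pbbzh tid msi eaib sefa rmvf yia szyqx wuur tdel likr syzn eemx mjkq tbvox ujbc
Hunk 6: at line 8 remove [wuur,tdel] add [gvkg,slv,yqxyv] -> 18 lines: lmsc pbbzh tid msi eaib sefa rmvf yia szyqx gvkg slv yqxyv likr syzn eemx mjkq tbvox ujbc
Final line 2: pbbzh

Answer: pbbzh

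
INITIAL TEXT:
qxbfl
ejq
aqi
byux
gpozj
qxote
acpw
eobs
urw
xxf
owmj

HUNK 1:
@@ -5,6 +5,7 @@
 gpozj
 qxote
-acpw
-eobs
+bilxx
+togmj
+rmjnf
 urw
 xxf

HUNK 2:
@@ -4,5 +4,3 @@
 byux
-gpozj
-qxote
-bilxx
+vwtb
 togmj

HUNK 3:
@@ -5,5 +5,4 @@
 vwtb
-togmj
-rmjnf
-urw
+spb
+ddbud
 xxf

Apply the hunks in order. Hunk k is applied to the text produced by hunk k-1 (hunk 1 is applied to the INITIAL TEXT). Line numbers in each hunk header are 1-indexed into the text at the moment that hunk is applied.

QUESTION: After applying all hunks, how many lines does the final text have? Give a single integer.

Hunk 1: at line 5 remove [acpw,eobs] add [bilxx,togmj,rmjnf] -> 12 lines: qxbfl ejq aqi byux gpozj qxote bilxx togmj rmjnf urw xxf owmj
Hunk 2: at line 4 remove [gpozj,qxote,bilxx] add [vwtb] -> 10 lines: qxbfl ejq aqi byux vwtb togmj rmjnf urw xxf owmj
Hunk 3: at line 5 remove [togmj,rmjnf,urw] add [spb,ddbud] -> 9 lines: qxbfl ejq aqi byux vwtb spb ddbud xxf owmj
Final line count: 9

Answer: 9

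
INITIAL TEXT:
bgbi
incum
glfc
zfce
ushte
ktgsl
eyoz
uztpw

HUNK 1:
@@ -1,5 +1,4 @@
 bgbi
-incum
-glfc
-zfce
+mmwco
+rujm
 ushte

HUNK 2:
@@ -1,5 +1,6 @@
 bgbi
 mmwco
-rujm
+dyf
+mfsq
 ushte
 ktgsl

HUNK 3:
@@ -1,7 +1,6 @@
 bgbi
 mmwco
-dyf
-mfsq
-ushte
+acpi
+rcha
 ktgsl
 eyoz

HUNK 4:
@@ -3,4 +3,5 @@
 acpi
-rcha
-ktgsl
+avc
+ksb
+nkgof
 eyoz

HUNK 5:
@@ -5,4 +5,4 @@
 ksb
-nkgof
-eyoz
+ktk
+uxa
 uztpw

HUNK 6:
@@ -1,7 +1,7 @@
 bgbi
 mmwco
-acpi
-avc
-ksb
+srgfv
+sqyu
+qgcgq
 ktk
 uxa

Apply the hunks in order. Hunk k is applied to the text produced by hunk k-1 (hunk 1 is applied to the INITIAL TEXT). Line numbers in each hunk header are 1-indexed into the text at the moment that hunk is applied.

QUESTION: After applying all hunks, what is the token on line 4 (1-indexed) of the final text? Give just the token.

Answer: sqyu

Derivation:
Hunk 1: at line 1 remove [incum,glfc,zfce] add [mmwco,rujm] -> 7 lines: bgbi mmwco rujm ushte ktgsl eyoz uztpw
Hunk 2: at line 1 remove [rujm] add [dyf,mfsq] -> 8 lines: bgbi mmwco dyf mfsq ushte ktgsl eyoz uztpw
Hunk 3: at line 1 remove [dyf,mfsq,ushte] add [acpi,rcha] -> 7 lines: bgbi mmwco acpi rcha ktgsl eyoz uztpw
Hunk 4: at line 3 remove [rcha,ktgsl] add [avc,ksb,nkgof] -> 8 lines: bgbi mmwco acpi avc ksb nkgof eyoz uztpw
Hunk 5: at line 5 remove [nkgof,eyoz] add [ktk,uxa] -> 8 lines: bgbi mmwco acpi avc ksb ktk uxa uztpw
Hunk 6: at line 1 remove [acpi,avc,ksb] add [srgfv,sqyu,qgcgq] -> 8 lines: bgbi mmwco srgfv sqyu qgcgq ktk uxa uztpw
Final line 4: sqyu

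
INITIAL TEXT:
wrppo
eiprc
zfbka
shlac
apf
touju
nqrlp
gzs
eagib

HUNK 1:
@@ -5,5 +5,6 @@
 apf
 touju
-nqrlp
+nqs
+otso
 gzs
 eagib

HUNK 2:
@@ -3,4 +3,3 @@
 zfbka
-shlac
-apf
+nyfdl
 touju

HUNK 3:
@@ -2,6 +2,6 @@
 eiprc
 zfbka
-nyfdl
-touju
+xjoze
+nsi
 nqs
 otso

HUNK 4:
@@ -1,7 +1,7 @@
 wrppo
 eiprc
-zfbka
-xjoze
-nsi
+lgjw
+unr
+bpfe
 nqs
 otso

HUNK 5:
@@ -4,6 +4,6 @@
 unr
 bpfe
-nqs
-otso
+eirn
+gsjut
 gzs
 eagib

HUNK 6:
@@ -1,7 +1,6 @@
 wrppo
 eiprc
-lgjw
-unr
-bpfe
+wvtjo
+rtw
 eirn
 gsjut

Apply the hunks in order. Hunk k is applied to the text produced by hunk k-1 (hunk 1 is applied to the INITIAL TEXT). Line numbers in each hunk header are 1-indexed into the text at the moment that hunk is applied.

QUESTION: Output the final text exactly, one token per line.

Answer: wrppo
eiprc
wvtjo
rtw
eirn
gsjut
gzs
eagib

Derivation:
Hunk 1: at line 5 remove [nqrlp] add [nqs,otso] -> 10 lines: wrppo eiprc zfbka shlac apf touju nqs otso gzs eagib
Hunk 2: at line 3 remove [shlac,apf] add [nyfdl] -> 9 lines: wrppo eiprc zfbka nyfdl touju nqs otso gzs eagib
Hunk 3: at line 2 remove [nyfdl,touju] add [xjoze,nsi] -> 9 lines: wrppo eiprc zfbka xjoze nsi nqs otso gzs eagib
Hunk 4: at line 1 remove [zfbka,xjoze,nsi] add [lgjw,unr,bpfe] -> 9 lines: wrppo eiprc lgjw unr bpfe nqs otso gzs eagib
Hunk 5: at line 4 remove [nqs,otso] add [eirn,gsjut] -> 9 lines: wrppo eiprc lgjw unr bpfe eirn gsjut gzs eagib
Hunk 6: at line 1 remove [lgjw,unr,bpfe] add [wvtjo,rtw] -> 8 lines: wrppo eiprc wvtjo rtw eirn gsjut gzs eagib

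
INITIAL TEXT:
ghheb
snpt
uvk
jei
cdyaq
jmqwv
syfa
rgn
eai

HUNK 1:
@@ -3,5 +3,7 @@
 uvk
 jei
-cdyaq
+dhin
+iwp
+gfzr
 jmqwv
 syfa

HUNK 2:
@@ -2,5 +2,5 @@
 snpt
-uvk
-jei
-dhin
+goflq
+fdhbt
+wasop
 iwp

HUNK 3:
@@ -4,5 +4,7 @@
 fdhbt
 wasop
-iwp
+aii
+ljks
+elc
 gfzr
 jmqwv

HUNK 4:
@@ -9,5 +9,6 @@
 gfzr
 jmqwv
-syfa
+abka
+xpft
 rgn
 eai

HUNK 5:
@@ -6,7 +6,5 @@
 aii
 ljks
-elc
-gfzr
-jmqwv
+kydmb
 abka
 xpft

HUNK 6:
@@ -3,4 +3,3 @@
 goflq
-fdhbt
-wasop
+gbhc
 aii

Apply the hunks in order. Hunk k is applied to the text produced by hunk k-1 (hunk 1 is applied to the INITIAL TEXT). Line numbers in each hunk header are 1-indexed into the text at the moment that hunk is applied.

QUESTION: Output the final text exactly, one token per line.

Hunk 1: at line 3 remove [cdyaq] add [dhin,iwp,gfzr] -> 11 lines: ghheb snpt uvk jei dhin iwp gfzr jmqwv syfa rgn eai
Hunk 2: at line 2 remove [uvk,jei,dhin] add [goflq,fdhbt,wasop] -> 11 lines: ghheb snpt goflq fdhbt wasop iwp gfzr jmqwv syfa rgn eai
Hunk 3: at line 4 remove [iwp] add [aii,ljks,elc] -> 13 lines: ghheb snpt goflq fdhbt wasop aii ljks elc gfzr jmqwv syfa rgn eai
Hunk 4: at line 9 remove [syfa] add [abka,xpft] -> 14 lines: ghheb snpt goflq fdhbt wasop aii ljks elc gfzr jmqwv abka xpft rgn eai
Hunk 5: at line 6 remove [elc,gfzr,jmqwv] add [kydmb] -> 12 lines: ghheb snpt goflq fdhbt wasop aii ljks kydmb abka xpft rgn eai
Hunk 6: at line 3 remove [fdhbt,wasop] add [gbhc] -> 11 lines: ghheb snpt goflq gbhc aii ljks kydmb abka xpft rgn eai

Answer: ghheb
snpt
goflq
gbhc
aii
ljks
kydmb
abka
xpft
rgn
eai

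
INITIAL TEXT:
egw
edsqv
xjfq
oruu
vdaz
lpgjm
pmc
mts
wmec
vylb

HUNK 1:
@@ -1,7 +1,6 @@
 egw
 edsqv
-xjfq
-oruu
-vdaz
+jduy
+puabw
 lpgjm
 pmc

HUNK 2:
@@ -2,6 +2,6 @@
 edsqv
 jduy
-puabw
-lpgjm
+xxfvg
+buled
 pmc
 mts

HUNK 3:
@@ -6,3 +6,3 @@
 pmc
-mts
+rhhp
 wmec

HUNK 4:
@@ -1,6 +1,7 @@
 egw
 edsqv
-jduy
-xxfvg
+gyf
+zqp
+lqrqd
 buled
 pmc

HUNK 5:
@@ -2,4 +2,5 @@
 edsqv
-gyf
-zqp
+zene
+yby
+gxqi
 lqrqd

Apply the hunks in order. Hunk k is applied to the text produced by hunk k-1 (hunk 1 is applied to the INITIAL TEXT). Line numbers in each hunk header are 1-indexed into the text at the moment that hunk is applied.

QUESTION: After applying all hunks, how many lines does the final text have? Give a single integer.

Answer: 11

Derivation:
Hunk 1: at line 1 remove [xjfq,oruu,vdaz] add [jduy,puabw] -> 9 lines: egw edsqv jduy puabw lpgjm pmc mts wmec vylb
Hunk 2: at line 2 remove [puabw,lpgjm] add [xxfvg,buled] -> 9 lines: egw edsqv jduy xxfvg buled pmc mts wmec vylb
Hunk 3: at line 6 remove [mts] add [rhhp] -> 9 lines: egw edsqv jduy xxfvg buled pmc rhhp wmec vylb
Hunk 4: at line 1 remove [jduy,xxfvg] add [gyf,zqp,lqrqd] -> 10 lines: egw edsqv gyf zqp lqrqd buled pmc rhhp wmec vylb
Hunk 5: at line 2 remove [gyf,zqp] add [zene,yby,gxqi] -> 11 lines: egw edsqv zene yby gxqi lqrqd buled pmc rhhp wmec vylb
Final line count: 11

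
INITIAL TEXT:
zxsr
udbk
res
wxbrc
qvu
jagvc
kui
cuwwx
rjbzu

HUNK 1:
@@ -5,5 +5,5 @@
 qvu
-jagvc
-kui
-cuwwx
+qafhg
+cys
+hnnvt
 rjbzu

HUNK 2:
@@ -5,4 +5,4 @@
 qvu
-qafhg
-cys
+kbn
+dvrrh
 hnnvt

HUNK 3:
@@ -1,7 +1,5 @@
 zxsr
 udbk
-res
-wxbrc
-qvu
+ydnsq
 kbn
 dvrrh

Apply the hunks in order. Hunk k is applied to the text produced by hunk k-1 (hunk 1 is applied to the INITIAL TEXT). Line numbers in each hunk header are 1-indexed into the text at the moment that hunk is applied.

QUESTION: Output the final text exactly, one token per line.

Hunk 1: at line 5 remove [jagvc,kui,cuwwx] add [qafhg,cys,hnnvt] -> 9 lines: zxsr udbk res wxbrc qvu qafhg cys hnnvt rjbzu
Hunk 2: at line 5 remove [qafhg,cys] add [kbn,dvrrh] -> 9 lines: zxsr udbk res wxbrc qvu kbn dvrrh hnnvt rjbzu
Hunk 3: at line 1 remove [res,wxbrc,qvu] add [ydnsq] -> 7 lines: zxsr udbk ydnsq kbn dvrrh hnnvt rjbzu

Answer: zxsr
udbk
ydnsq
kbn
dvrrh
hnnvt
rjbzu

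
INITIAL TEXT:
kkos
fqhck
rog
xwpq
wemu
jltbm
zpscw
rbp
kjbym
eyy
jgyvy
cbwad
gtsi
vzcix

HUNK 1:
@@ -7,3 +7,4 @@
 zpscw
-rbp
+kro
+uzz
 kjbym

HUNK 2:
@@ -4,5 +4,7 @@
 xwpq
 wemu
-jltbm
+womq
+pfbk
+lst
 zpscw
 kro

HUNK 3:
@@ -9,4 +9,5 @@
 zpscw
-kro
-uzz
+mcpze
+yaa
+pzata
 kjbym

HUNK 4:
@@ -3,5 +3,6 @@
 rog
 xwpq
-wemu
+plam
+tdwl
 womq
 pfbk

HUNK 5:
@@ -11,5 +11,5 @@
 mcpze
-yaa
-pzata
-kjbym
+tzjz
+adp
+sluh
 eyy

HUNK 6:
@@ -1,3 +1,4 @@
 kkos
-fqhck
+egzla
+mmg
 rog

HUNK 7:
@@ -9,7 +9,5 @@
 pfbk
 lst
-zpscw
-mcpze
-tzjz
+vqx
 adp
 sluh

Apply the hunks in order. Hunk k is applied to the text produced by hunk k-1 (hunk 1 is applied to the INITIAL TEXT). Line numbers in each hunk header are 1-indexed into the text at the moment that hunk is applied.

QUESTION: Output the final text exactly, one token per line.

Answer: kkos
egzla
mmg
rog
xwpq
plam
tdwl
womq
pfbk
lst
vqx
adp
sluh
eyy
jgyvy
cbwad
gtsi
vzcix

Derivation:
Hunk 1: at line 7 remove [rbp] add [kro,uzz] -> 15 lines: kkos fqhck rog xwpq wemu jltbm zpscw kro uzz kjbym eyy jgyvy cbwad gtsi vzcix
Hunk 2: at line 4 remove [jltbm] add [womq,pfbk,lst] -> 17 lines: kkos fqhck rog xwpq wemu womq pfbk lst zpscw kro uzz kjbym eyy jgyvy cbwad gtsi vzcix
Hunk 3: at line 9 remove [kro,uzz] add [mcpze,yaa,pzata] -> 18 lines: kkos fqhck rog xwpq wemu womq pfbk lst zpscw mcpze yaa pzata kjbym eyy jgyvy cbwad gtsi vzcix
Hunk 4: at line 3 remove [wemu] add [plam,tdwl] -> 19 lines: kkos fqhck rog xwpq plam tdwl womq pfbk lst zpscw mcpze yaa pzata kjbym eyy jgyvy cbwad gtsi vzcix
Hunk 5: at line 11 remove [yaa,pzata,kjbym] add [tzjz,adp,sluh] -> 19 lines: kkos fqhck rog xwpq plam tdwl womq pfbk lst zpscw mcpze tzjz adp sluh eyy jgyvy cbwad gtsi vzcix
Hunk 6: at line 1 remove [fqhck] add [egzla,mmg] -> 20 lines: kkos egzla mmg rog xwpq plam tdwl womq pfbk lst zpscw mcpze tzjz adp sluh eyy jgyvy cbwad gtsi vzcix
Hunk 7: at line 9 remove [zpscw,mcpze,tzjz] add [vqx] -> 18 lines: kkos egzla mmg rog xwpq plam tdwl womq pfbk lst vqx adp sluh eyy jgyvy cbwad gtsi vzcix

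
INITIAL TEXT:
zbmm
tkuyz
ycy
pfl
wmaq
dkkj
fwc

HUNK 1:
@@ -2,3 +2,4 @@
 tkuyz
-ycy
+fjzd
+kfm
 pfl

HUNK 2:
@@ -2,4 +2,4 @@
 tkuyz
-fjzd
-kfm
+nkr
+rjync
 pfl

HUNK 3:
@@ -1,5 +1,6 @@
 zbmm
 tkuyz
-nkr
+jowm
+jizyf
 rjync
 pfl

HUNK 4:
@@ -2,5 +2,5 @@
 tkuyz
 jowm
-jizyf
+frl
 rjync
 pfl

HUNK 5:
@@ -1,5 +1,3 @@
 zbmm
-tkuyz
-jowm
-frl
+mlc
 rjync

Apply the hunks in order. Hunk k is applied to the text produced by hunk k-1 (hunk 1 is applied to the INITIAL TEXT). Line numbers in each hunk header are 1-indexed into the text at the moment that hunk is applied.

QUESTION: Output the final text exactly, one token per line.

Hunk 1: at line 2 remove [ycy] add [fjzd,kfm] -> 8 lines: zbmm tkuyz fjzd kfm pfl wmaq dkkj fwc
Hunk 2: at line 2 remove [fjzd,kfm] add [nkr,rjync] -> 8 lines: zbmm tkuyz nkr rjync pfl wmaq dkkj fwc
Hunk 3: at line 1 remove [nkr] add [jowm,jizyf] -> 9 lines: zbmm tkuyz jowm jizyf rjync pfl wmaq dkkj fwc
Hunk 4: at line 2 remove [jizyf] add [frl] -> 9 lines: zbmm tkuyz jowm frl rjync pfl wmaq dkkj fwc
Hunk 5: at line 1 remove [tkuyz,jowm,frl] add [mlc] -> 7 lines: zbmm mlc rjync pfl wmaq dkkj fwc

Answer: zbmm
mlc
rjync
pfl
wmaq
dkkj
fwc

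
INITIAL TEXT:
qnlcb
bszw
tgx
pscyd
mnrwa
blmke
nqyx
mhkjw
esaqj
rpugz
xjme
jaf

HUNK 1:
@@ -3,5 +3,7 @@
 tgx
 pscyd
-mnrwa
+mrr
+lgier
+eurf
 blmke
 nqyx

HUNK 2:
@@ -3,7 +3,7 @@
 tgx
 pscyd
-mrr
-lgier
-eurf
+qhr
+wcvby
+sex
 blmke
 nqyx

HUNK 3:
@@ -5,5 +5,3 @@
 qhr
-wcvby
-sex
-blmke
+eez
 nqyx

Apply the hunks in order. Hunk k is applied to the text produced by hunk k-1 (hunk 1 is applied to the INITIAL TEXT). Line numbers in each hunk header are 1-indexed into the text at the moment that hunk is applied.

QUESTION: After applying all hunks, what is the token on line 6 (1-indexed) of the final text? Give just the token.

Hunk 1: at line 3 remove [mnrwa] add [mrr,lgier,eurf] -> 14 lines: qnlcb bszw tgx pscyd mrr lgier eurf blmke nqyx mhkjw esaqj rpugz xjme jaf
Hunk 2: at line 3 remove [mrr,lgier,eurf] add [qhr,wcvby,sex] -> 14 lines: qnlcb bszw tgx pscyd qhr wcvby sex blmke nqyx mhkjw esaqj rpugz xjme jaf
Hunk 3: at line 5 remove [wcvby,sex,blmke] add [eez] -> 12 lines: qnlcb bszw tgx pscyd qhr eez nqyx mhkjw esaqj rpugz xjme jaf
Final line 6: eez

Answer: eez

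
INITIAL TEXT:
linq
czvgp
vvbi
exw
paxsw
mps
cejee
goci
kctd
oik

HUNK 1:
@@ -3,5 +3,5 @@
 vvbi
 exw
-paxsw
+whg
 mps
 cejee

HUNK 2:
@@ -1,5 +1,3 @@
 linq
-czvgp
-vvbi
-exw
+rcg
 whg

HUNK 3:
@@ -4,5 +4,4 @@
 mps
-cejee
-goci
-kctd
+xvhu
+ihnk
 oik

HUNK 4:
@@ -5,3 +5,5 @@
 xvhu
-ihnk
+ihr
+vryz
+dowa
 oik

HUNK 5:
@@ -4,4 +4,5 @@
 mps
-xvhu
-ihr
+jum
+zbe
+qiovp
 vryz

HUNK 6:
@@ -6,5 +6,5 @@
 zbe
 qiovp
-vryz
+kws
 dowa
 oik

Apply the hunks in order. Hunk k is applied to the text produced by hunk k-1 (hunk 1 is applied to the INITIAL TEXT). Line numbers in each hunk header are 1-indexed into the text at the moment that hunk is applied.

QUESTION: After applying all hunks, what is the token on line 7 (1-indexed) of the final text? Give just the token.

Hunk 1: at line 3 remove [paxsw] add [whg] -> 10 lines: linq czvgp vvbi exw whg mps cejee goci kctd oik
Hunk 2: at line 1 remove [czvgp,vvbi,exw] add [rcg] -> 8 lines: linq rcg whg mps cejee goci kctd oik
Hunk 3: at line 4 remove [cejee,goci,kctd] add [xvhu,ihnk] -> 7 lines: linq rcg whg mps xvhu ihnk oik
Hunk 4: at line 5 remove [ihnk] add [ihr,vryz,dowa] -> 9 lines: linq rcg whg mps xvhu ihr vryz dowa oik
Hunk 5: at line 4 remove [xvhu,ihr] add [jum,zbe,qiovp] -> 10 lines: linq rcg whg mps jum zbe qiovp vryz dowa oik
Hunk 6: at line 6 remove [vryz] add [kws] -> 10 lines: linq rcg whg mps jum zbe qiovp kws dowa oik
Final line 7: qiovp

Answer: qiovp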